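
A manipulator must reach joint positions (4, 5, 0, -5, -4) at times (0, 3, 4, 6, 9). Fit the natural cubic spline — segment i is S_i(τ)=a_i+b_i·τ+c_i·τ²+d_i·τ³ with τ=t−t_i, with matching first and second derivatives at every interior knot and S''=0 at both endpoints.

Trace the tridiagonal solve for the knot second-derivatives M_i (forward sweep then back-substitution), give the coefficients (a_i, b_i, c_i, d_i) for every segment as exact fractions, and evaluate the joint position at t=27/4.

Δ: Δ0=1/3, Δ1=-5, Δ2=-5/2, Δ3=1/3
row 1: diag=8, rhs=-32; c'=1/8, d'=-4
row 2: denom=6−1·1/8=47/8; d'=(15−1·-4)/(47/8)=152/47
row 3: denom=10−2·16/47=438/47; d'=(17−2·152/47)/(438/47)=165/146
back: M3=165/146
back: M2=152/47−16/47·165/146=208/73
back: M1=-4−1/8·208/73=-318/73
M: M0=0, M1=-318/73, M2=208/73, M3=165/146, M4=0
seg 0: a=4, c=M0/2=0, d=(M1−M0)/(6·3)=-53/219, b=Δ0−h0·(2M0+M1)/6=550/219
seg 1: a=5, c=M1/2=-159/73, d=(M2−M1)/(6·1)=263/219, b=Δ1−h1·(2M1+M2)/6=-881/219
seg 2: a=0, c=M2/2=104/73, d=(M3−M2)/(6·2)=-251/1752, b=Δ2−h2·(2M2+M3)/6=-1046/219
seg 3: a=-5, c=M3/2=165/292, d=(M4−M3)/(6·3)=-55/876, b=Δ3−h3·(2M3+M4)/6=-349/438
t_q=27/4 → seg 3, τ=3/4; S=-5+-349/438·τ+165/292·τ²+-55/876·τ³=-99163/18688

  seg 0: a=4 b=550/219 c=0 d=-53/219
  seg 1: a=5 b=-881/219 c=-159/73 d=263/219
  seg 2: a=0 b=-1046/219 c=104/73 d=-251/1752
  seg 3: a=-5 b=-349/438 c=165/292 d=-55/876
S(27/4) = -99163/18688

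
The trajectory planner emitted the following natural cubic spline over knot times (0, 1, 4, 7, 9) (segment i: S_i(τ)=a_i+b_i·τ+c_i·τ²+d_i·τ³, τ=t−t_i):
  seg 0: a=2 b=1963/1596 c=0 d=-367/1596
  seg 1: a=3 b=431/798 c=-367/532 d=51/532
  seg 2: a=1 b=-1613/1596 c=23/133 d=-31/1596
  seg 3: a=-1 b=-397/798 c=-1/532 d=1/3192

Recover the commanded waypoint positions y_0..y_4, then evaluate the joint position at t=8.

y_0 = S_0(0) = a_0 = 2
y_1 = S_1(0) = a_1 = 3
y_2 = S_2(0) = a_2 = 1
y_3 = S_3(0) = a_3 = -1
y_4 = S_3(2) = -2
t_q=8 is in segment 3 (τ=1); S_3(τ)=-1595/1064

y_0=2 y_1=3 y_2=1 y_3=-1 y_4=-2
S(8) = -1595/1064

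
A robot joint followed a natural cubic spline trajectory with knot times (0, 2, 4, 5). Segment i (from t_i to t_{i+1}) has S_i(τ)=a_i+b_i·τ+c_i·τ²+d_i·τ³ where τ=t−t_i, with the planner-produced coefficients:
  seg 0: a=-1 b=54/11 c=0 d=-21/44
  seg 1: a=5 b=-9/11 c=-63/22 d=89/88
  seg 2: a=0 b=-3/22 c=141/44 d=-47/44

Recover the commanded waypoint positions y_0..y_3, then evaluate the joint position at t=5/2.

y_0=-1 y_1=5 y_2=0 y_3=2
S(5/2) = 2817/704

y_0 = S_0(0) = a_0 = -1
y_1 = S_1(0) = a_1 = 5
y_2 = S_2(0) = a_2 = 0
y_3 = S_2(1) = 2
t_q=5/2 is in segment 1 (τ=1/2); S_1(τ)=2817/704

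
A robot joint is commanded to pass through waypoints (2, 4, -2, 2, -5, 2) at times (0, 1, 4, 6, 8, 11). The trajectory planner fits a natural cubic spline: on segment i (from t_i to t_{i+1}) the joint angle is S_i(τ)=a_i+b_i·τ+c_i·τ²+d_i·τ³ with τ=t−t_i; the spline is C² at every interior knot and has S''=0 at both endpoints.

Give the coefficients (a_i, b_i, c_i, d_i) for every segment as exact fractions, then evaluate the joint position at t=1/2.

  seg 0: a=2 b=3586/1269 c=0 d=-1048/1269
  seg 1: a=4 b=442/1269 c=-1048/423 d=6452/11421
  seg 2: a=-2 b=934/1269 c=3308/1269 d=-1253/1269
  seg 3: a=2 b=-290/423 c=-4210/1269 d=9697/10152
  seg 4: a=-5 b=-6329/2538 c=12251/5076 d=-12251/45684
S(1/2) = 1400/423

Δ: Δ0=2, Δ1=-2, Δ2=2, Δ3=-7/2, Δ4=7/3
row 1: diag=8, rhs=-24; c'=3/8, d'=-3
row 2: denom=10−3·3/8=71/8; d'=(24−3·-3)/(71/8)=264/71
row 3: denom=8−2·16/71=536/71; d'=(-33−2·264/71)/(536/71)=-2871/536
row 4: denom=10−2·71/268=1269/134; d'=(35−2·-2871/536)/(1269/134)=12251/2538
back: M4=12251/2538
back: M3=-2871/536−71/268·12251/2538=-8420/1269
back: M2=264/71−16/71·-8420/1269=6616/1269
back: M1=-3−3/8·6616/1269=-2096/423
M: M0=0, M1=-2096/423, M2=6616/1269, M3=-8420/1269, M4=12251/2538, M5=0
seg 0: a=2, c=M0/2=0, d=(M1−M0)/(6·1)=-1048/1269, b=Δ0−h0·(2M0+M1)/6=3586/1269
seg 1: a=4, c=M1/2=-1048/423, d=(M2−M1)/(6·3)=6452/11421, b=Δ1−h1·(2M1+M2)/6=442/1269
seg 2: a=-2, c=M2/2=3308/1269, d=(M3−M2)/(6·2)=-1253/1269, b=Δ2−h2·(2M2+M3)/6=934/1269
seg 3: a=2, c=M3/2=-4210/1269, d=(M4−M3)/(6·2)=9697/10152, b=Δ3−h3·(2M3+M4)/6=-290/423
seg 4: a=-5, c=M4/2=12251/5076, d=(M5−M4)/(6·3)=-12251/45684, b=Δ4−h4·(2M4+M5)/6=-6329/2538
t_q=1/2 → seg 0, τ=1/2; S=2+3586/1269·τ+0·τ²+-1048/1269·τ³=1400/423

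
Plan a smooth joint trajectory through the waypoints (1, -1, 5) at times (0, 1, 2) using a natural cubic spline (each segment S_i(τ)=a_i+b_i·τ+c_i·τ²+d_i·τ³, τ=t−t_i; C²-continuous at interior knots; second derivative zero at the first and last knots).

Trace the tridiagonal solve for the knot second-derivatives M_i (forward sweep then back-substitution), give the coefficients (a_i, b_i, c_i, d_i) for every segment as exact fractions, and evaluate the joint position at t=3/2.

Δ: Δ0=-2, Δ1=6
row 1: diag=4, rhs=48; c'=1/4, d'=12
back: M1=12
M: M0=0, M1=12, M2=0
seg 0: a=1, c=M0/2=0, d=(M1−M0)/(6·1)=2, b=Δ0−h0·(2M0+M1)/6=-4
seg 1: a=-1, c=M1/2=6, d=(M2−M1)/(6·1)=-2, b=Δ1−h1·(2M1+M2)/6=2
t_q=3/2 → seg 1, τ=1/2; S=-1+2·τ+6·τ²+-2·τ³=5/4

  seg 0: a=1 b=-4 c=0 d=2
  seg 1: a=-1 b=2 c=6 d=-2
S(3/2) = 5/4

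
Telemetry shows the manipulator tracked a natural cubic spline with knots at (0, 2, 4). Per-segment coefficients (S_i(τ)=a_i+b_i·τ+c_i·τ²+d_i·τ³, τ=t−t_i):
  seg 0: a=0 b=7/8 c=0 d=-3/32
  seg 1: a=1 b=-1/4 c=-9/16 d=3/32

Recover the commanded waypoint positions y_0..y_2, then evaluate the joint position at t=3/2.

y_0=0 y_1=1 y_2=-1
S(3/2) = 255/256

y_0 = S_0(0) = a_0 = 0
y_1 = S_1(0) = a_1 = 1
y_2 = S_1(2) = -1
t_q=3/2 is in segment 0 (τ=3/2); S_0(τ)=255/256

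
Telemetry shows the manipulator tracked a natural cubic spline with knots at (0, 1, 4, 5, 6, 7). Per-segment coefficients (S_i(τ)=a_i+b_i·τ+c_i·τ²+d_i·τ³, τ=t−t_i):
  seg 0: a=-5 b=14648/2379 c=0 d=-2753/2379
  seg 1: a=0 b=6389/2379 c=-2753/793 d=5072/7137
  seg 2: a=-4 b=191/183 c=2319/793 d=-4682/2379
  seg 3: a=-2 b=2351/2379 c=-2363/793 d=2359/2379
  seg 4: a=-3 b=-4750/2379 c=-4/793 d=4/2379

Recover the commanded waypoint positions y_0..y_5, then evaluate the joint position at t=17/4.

y_0 = S_0(0) = a_0 = -5
y_1 = S_1(0) = a_1 = 0
y_2 = S_2(0) = a_2 = -4
y_3 = S_3(0) = a_3 = -2
y_4 = S_4(0) = a_4 = -3
y_5 = S_4(1) = -5
t_q=17/4 is in segment 2 (τ=1/4); S_2(τ)=-91025/25376

y_0=-5 y_1=0 y_2=-4 y_3=-2 y_4=-3 y_5=-5
S(17/4) = -91025/25376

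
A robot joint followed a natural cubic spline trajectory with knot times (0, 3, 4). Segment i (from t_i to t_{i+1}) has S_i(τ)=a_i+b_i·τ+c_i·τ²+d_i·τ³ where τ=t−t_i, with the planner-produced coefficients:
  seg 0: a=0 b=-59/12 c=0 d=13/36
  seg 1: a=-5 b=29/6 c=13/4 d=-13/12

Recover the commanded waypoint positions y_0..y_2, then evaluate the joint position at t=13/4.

y_0=0 y_1=-5 y_2=2
S(13/4) = -923/256

y_0 = S_0(0) = a_0 = 0
y_1 = S_1(0) = a_1 = -5
y_2 = S_1(1) = 2
t_q=13/4 is in segment 1 (τ=1/4); S_1(τ)=-923/256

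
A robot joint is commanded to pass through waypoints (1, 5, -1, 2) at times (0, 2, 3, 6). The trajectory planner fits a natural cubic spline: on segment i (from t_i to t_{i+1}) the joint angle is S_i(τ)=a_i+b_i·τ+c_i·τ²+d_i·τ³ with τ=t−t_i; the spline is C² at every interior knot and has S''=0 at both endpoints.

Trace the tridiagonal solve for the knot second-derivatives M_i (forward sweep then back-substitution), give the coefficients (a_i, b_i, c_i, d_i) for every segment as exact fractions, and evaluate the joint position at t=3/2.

  seg 0: a=1 b=236/47 c=0 d=-71/94
  seg 1: a=5 b=-190/47 c=-213/47 d=121/47
  seg 2: a=-1 b=-253/47 c=150/47 d=-50/141
S(3/2) = 4499/752

Δ: Δ0=2, Δ1=-6, Δ2=1
row 1: diag=6, rhs=-48; c'=1/6, d'=-8
row 2: denom=8−1·1/6=47/6; d'=(42−1·-8)/(47/6)=300/47
back: M2=300/47
back: M1=-8−1/6·300/47=-426/47
M: M0=0, M1=-426/47, M2=300/47, M3=0
seg 0: a=1, c=M0/2=0, d=(M1−M0)/(6·2)=-71/94, b=Δ0−h0·(2M0+M1)/6=236/47
seg 1: a=5, c=M1/2=-213/47, d=(M2−M1)/(6·1)=121/47, b=Δ1−h1·(2M1+M2)/6=-190/47
seg 2: a=-1, c=M2/2=150/47, d=(M3−M2)/(6·3)=-50/141, b=Δ2−h2·(2M2+M3)/6=-253/47
t_q=3/2 → seg 0, τ=3/2; S=1+236/47·τ+0·τ²+-71/94·τ³=4499/752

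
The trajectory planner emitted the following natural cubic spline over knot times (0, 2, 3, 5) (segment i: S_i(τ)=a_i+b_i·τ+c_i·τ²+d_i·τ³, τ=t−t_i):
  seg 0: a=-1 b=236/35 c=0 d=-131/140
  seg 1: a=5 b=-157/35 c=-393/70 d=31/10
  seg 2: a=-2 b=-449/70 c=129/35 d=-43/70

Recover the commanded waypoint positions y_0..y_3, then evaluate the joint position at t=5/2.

y_0 = S_0(0) = a_0 = -1
y_1 = S_1(0) = a_1 = 5
y_2 = S_2(0) = a_2 = -2
y_3 = S_2(2) = -5
t_q=5/2 is in segment 1 (τ=1/2); S_1(τ)=195/112

y_0=-1 y_1=5 y_2=-2 y_3=-5
S(5/2) = 195/112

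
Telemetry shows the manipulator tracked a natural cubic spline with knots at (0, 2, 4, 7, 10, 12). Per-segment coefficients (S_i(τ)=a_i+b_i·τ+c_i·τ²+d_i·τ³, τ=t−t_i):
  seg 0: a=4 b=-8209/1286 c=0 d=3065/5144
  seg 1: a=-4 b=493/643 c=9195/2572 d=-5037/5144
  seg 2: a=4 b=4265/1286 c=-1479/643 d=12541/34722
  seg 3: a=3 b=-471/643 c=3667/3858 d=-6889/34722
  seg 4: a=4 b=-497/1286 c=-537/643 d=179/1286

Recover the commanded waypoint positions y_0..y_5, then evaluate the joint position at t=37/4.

y_0 = S_0(0) = a_0 = 4
y_1 = S_1(0) = a_1 = -4
y_2 = S_2(0) = a_2 = 4
y_3 = S_3(0) = a_3 = 3
y_4 = S_4(0) = a_4 = 4
y_5 = S_4(2) = 1
t_q=37/4 is in segment 3 (τ=9/4); S_3(τ)=321297/82304

y_0=4 y_1=-4 y_2=4 y_3=3 y_4=4 y_5=1
S(37/4) = 321297/82304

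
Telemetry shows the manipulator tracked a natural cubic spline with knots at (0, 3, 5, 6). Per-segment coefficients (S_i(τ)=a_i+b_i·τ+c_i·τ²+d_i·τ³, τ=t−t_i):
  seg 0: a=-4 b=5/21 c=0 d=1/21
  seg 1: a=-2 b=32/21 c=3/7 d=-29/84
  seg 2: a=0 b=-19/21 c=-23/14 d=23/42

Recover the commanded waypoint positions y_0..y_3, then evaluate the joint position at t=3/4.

y_0 = S_0(0) = a_0 = -4
y_1 = S_1(0) = a_1 = -2
y_2 = S_2(0) = a_2 = 0
y_3 = S_2(1) = -2
t_q=3/4 is in segment 0 (τ=3/4); S_0(τ)=-1703/448

y_0=-4 y_1=-2 y_2=0 y_3=-2
S(3/4) = -1703/448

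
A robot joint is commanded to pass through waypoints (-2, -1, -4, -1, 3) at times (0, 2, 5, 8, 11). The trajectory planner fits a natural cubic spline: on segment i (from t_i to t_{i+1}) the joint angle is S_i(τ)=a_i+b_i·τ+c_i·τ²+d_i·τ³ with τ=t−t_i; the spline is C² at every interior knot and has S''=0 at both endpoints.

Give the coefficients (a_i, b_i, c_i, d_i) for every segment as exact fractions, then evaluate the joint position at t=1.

Δ: Δ0=1/2, Δ1=-1, Δ2=1, Δ3=4/3
row 1: diag=10, rhs=-9; c'=3/10, d'=-9/10
row 2: denom=12−3·3/10=111/10; d'=(12−3·-9/10)/(111/10)=49/37
row 3: denom=12−3·10/37=414/37; d'=(2−3·49/37)/(414/37)=-73/414
back: M3=-73/414
back: M2=49/37−10/37·-73/414=284/207
back: M1=-9/10−3/10·284/207=-181/138
M: M0=0, M1=-181/138, M2=284/207, M3=-73/414, M4=0
seg 0: a=-2, c=M0/2=0, d=(M1−M0)/(6·2)=-181/1656, b=Δ0−h0·(2M0+M1)/6=194/207
seg 1: a=-1, c=M1/2=-181/276, d=(M2−M1)/(6·3)=1111/7452, b=Δ1−h1·(2M1+M2)/6=-155/414
seg 2: a=-4, c=M2/2=142/207, d=(M3−M2)/(6·3)=-641/7452, b=Δ2−h2·(2M2+M3)/6=-235/828
seg 3: a=-1, c=M3/2=-73/828, d=(M4−M3)/(6·3)=73/7452, b=Δ3−h3·(2M3+M4)/6=625/414
t_q=1 → seg 0, τ=1; S=-2+194/207·τ+0·τ²+-181/1656·τ³=-647/552

  seg 0: a=-2 b=194/207 c=0 d=-181/1656
  seg 1: a=-1 b=-155/414 c=-181/276 d=1111/7452
  seg 2: a=-4 b=-235/828 c=142/207 d=-641/7452
  seg 3: a=-1 b=625/414 c=-73/828 d=73/7452
S(1) = -647/552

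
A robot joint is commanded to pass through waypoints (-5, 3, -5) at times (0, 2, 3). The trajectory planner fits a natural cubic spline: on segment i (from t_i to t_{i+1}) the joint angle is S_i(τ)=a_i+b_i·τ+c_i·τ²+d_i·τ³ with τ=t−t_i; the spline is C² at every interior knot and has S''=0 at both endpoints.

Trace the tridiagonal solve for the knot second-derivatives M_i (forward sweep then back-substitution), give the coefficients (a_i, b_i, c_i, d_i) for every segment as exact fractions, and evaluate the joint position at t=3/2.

Δ: Δ0=4, Δ1=-8
row 1: diag=6, rhs=-72; c'=1/6, d'=-12
back: M1=-12
M: M0=0, M1=-12, M2=0
seg 0: a=-5, c=M0/2=0, d=(M1−M0)/(6·2)=-1, b=Δ0−h0·(2M0+M1)/6=8
seg 1: a=3, c=M1/2=-6, d=(M2−M1)/(6·1)=2, b=Δ1−h1·(2M1+M2)/6=-4
t_q=3/2 → seg 0, τ=3/2; S=-5+8·τ+0·τ²+-1·τ³=29/8

  seg 0: a=-5 b=8 c=0 d=-1
  seg 1: a=3 b=-4 c=-6 d=2
S(3/2) = 29/8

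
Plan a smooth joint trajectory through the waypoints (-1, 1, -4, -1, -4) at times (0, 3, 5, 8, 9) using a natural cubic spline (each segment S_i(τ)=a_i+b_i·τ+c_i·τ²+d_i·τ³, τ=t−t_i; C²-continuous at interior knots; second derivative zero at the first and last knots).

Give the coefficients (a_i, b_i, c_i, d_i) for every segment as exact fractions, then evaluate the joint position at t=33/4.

Δ: Δ0=2/3, Δ1=-5/2, Δ2=1, Δ3=-3
row 1: diag=10, rhs=-19; c'=1/5, d'=-19/10
row 2: denom=10−2·1/5=48/5; d'=(21−2·-19/10)/(48/5)=31/12
row 3: denom=8−3·5/16=113/16; d'=(-24−3·31/12)/(113/16)=-508/113
back: M3=-508/113
back: M2=31/12−5/16·-508/113=1352/339
back: M1=-19/10−1/5·1352/339=-1829/678
M: M0=0, M1=-1829/678, M2=1352/339, M3=-508/113, M4=0
seg 0: a=-1, c=M0/2=0, d=(M1−M0)/(6·3)=-1829/12204, b=Δ0−h0·(2M0+M1)/6=911/452
seg 1: a=1, c=M1/2=-1829/1356, d=(M2−M1)/(6·2)=1511/2712, b=Δ1−h1·(2M1+M2)/6=-459/226
seg 2: a=-4, c=M2/2=676/339, d=(M3−M2)/(6·3)=-1438/3051, b=Δ2−h2·(2M2+M3)/6=-251/339
seg 3: a=-1, c=M3/2=-254/113, d=(M4−M3)/(6·1)=254/339, b=Δ3−h3·(2M3+M4)/6=-509/339
t_q=33/4 → seg 3, τ=1/4; S=-1+-509/339·τ+-254/113·τ²+254/339·τ³=-5439/3616

  seg 0: a=-1 b=911/452 c=0 d=-1829/12204
  seg 1: a=1 b=-459/226 c=-1829/1356 d=1511/2712
  seg 2: a=-4 b=-251/339 c=676/339 d=-1438/3051
  seg 3: a=-1 b=-509/339 c=-254/113 d=254/339
S(33/4) = -5439/3616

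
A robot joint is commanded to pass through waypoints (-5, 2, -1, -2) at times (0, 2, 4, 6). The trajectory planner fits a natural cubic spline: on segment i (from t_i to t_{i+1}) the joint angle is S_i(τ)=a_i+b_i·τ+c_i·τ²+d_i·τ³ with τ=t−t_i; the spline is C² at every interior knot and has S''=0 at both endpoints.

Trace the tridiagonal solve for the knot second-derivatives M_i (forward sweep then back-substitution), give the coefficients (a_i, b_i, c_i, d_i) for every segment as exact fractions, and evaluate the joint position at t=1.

Δ: Δ0=7/2, Δ1=-3/2, Δ2=-1/2
row 1: diag=8, rhs=-30; c'=1/4, d'=-15/4
row 2: denom=8−2·1/4=15/2; d'=(6−2·-15/4)/(15/2)=9/5
back: M2=9/5
back: M1=-15/4−1/4·9/5=-21/5
M: M0=0, M1=-21/5, M2=9/5, M3=0
seg 0: a=-5, c=M0/2=0, d=(M1−M0)/(6·2)=-7/20, b=Δ0−h0·(2M0+M1)/6=49/10
seg 1: a=2, c=M1/2=-21/10, d=(M2−M1)/(6·2)=1/2, b=Δ1−h1·(2M1+M2)/6=7/10
seg 2: a=-1, c=M2/2=9/10, d=(M3−M2)/(6·2)=-3/20, b=Δ2−h2·(2M2+M3)/6=-17/10
t_q=1 → seg 0, τ=1; S=-5+49/10·τ+0·τ²+-7/20·τ³=-9/20

  seg 0: a=-5 b=49/10 c=0 d=-7/20
  seg 1: a=2 b=7/10 c=-21/10 d=1/2
  seg 2: a=-1 b=-17/10 c=9/10 d=-3/20
S(1) = -9/20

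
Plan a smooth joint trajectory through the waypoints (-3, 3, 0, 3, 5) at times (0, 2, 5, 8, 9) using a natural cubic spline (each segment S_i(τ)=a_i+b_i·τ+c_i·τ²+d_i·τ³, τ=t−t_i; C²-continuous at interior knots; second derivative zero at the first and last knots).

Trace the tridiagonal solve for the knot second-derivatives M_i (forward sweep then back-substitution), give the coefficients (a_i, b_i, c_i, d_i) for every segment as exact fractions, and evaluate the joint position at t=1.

  seg 0: a=-3 b=528/133 c=0 d=-129/532
  seg 1: a=3 b=141/133 c=-387/266 d=613/2394
  seg 2: a=0 b=-201/266 c=113/133 d=-211/2394
  seg 3: a=3 b=261/133 c=15/266 d=-5/266
S(1) = 387/532

Δ: Δ0=3, Δ1=-1, Δ2=1, Δ3=2
row 1: diag=10, rhs=-24; c'=3/10, d'=-12/5
row 2: denom=12−3·3/10=111/10; d'=(12−3·-12/5)/(111/10)=64/37
row 3: denom=8−3·10/37=266/37; d'=(6−3·64/37)/(266/37)=15/133
back: M3=15/133
back: M2=64/37−10/37·15/133=226/133
back: M1=-12/5−3/10·226/133=-387/133
M: M0=0, M1=-387/133, M2=226/133, M3=15/133, M4=0
seg 0: a=-3, c=M0/2=0, d=(M1−M0)/(6·2)=-129/532, b=Δ0−h0·(2M0+M1)/6=528/133
seg 1: a=3, c=M1/2=-387/266, d=(M2−M1)/(6·3)=613/2394, b=Δ1−h1·(2M1+M2)/6=141/133
seg 2: a=0, c=M2/2=113/133, d=(M3−M2)/(6·3)=-211/2394, b=Δ2−h2·(2M2+M3)/6=-201/266
seg 3: a=3, c=M3/2=15/266, d=(M4−M3)/(6·1)=-5/266, b=Δ3−h3·(2M3+M4)/6=261/133
t_q=1 → seg 0, τ=1; S=-3+528/133·τ+0·τ²+-129/532·τ³=387/532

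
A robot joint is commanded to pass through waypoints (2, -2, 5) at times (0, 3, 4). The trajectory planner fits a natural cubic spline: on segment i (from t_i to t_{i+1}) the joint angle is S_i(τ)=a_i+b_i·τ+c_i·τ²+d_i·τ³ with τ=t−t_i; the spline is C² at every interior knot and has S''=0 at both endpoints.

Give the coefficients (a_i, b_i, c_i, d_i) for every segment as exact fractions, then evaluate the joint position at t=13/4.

Δ: Δ0=-4/3, Δ1=7
row 1: diag=8, rhs=50; c'=1/8, d'=25/4
back: M1=25/4
M: M0=0, M1=25/4, M2=0
seg 0: a=2, c=M0/2=0, d=(M1−M0)/(6·3)=25/72, b=Δ0−h0·(2M0+M1)/6=-107/24
seg 1: a=-2, c=M1/2=25/8, d=(M2−M1)/(6·1)=-25/24, b=Δ1−h1·(2M1+M2)/6=59/12
t_q=13/4 → seg 1, τ=1/4; S=-2+59/12·τ+25/8·τ²+-25/24·τ³=-303/512

  seg 0: a=2 b=-107/24 c=0 d=25/72
  seg 1: a=-2 b=59/12 c=25/8 d=-25/24
S(13/4) = -303/512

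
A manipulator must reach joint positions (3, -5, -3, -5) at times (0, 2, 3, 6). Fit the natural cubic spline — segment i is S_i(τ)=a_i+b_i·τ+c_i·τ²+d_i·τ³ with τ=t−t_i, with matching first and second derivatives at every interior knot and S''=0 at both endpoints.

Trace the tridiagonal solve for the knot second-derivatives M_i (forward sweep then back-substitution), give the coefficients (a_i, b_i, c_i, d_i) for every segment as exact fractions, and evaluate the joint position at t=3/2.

  seg 0: a=3 b=-868/141 c=0 d=76/141
  seg 1: a=-5 b=44/141 c=152/47 d=-218/141
  seg 2: a=-3 b=302/141 c=-66/47 d=22/141
S(3/2) = -415/94

Δ: Δ0=-4, Δ1=2, Δ2=-2/3
row 1: diag=6, rhs=36; c'=1/6, d'=6
row 2: denom=8−1·1/6=47/6; d'=(-16−1·6)/(47/6)=-132/47
back: M2=-132/47
back: M1=6−1/6·-132/47=304/47
M: M0=0, M1=304/47, M2=-132/47, M3=0
seg 0: a=3, c=M0/2=0, d=(M1−M0)/(6·2)=76/141, b=Δ0−h0·(2M0+M1)/6=-868/141
seg 1: a=-5, c=M1/2=152/47, d=(M2−M1)/(6·1)=-218/141, b=Δ1−h1·(2M1+M2)/6=44/141
seg 2: a=-3, c=M2/2=-66/47, d=(M3−M2)/(6·3)=22/141, b=Δ2−h2·(2M2+M3)/6=302/141
t_q=3/2 → seg 0, τ=3/2; S=3+-868/141·τ+0·τ²+76/141·τ³=-415/94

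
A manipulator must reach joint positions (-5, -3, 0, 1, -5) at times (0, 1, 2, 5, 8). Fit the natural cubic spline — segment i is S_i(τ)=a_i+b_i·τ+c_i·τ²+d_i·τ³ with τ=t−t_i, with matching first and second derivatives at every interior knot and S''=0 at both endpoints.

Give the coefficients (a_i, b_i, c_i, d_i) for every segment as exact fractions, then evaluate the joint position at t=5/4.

Δ: Δ0=2, Δ1=3, Δ2=1/3, Δ3=-2
row 1: diag=4, rhs=6; c'=1/4, d'=3/2
row 2: denom=8−1·1/4=31/4; d'=(-16−1·3/2)/(31/4)=-70/31
row 3: denom=12−3·12/31=336/31; d'=(-14−3·-70/31)/(336/31)=-2/3
back: M3=-2/3
back: M2=-70/31−12/31·-2/3=-2
back: M1=3/2−1/4·-2=2
M: M0=0, M1=2, M2=-2, M3=-2/3, M4=0
seg 0: a=-5, c=M0/2=0, d=(M1−M0)/(6·1)=1/3, b=Δ0−h0·(2M0+M1)/6=5/3
seg 1: a=-3, c=M1/2=1, d=(M2−M1)/(6·1)=-2/3, b=Δ1−h1·(2M1+M2)/6=8/3
seg 2: a=0, c=M2/2=-1, d=(M3−M2)/(6·3)=2/27, b=Δ2−h2·(2M2+M3)/6=8/3
seg 3: a=1, c=M3/2=-1/3, d=(M4−M3)/(6·3)=1/27, b=Δ3−h3·(2M3+M4)/6=-4/3
t_q=5/4 → seg 1, τ=1/4; S=-3+8/3·τ+1·τ²+-2/3·τ³=-73/32

  seg 0: a=-5 b=5/3 c=0 d=1/3
  seg 1: a=-3 b=8/3 c=1 d=-2/3
  seg 2: a=0 b=8/3 c=-1 d=2/27
  seg 3: a=1 b=-4/3 c=-1/3 d=1/27
S(5/4) = -73/32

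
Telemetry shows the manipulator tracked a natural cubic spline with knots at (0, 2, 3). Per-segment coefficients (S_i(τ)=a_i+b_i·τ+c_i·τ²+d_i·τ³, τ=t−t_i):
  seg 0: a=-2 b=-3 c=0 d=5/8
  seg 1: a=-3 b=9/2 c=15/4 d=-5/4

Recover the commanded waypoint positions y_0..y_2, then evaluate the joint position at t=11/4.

y_0=-2 y_1=-3 y_2=4
S(11/4) = 501/256

y_0 = S_0(0) = a_0 = -2
y_1 = S_1(0) = a_1 = -3
y_2 = S_1(1) = 4
t_q=11/4 is in segment 1 (τ=3/4); S_1(τ)=501/256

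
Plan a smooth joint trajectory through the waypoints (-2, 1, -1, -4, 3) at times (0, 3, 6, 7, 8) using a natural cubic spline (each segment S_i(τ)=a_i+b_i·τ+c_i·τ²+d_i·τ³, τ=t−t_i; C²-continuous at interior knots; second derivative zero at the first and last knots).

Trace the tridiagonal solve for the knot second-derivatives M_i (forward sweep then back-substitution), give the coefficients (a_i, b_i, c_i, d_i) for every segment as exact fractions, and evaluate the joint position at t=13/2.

  seg 0: a=-2 b=317/336 c=0 d=19/3024
  seg 1: a=1 b=187/168 c=19/336 d=-655/3024
  seg 2: a=-1 b=-211/48 c=-53/28 d=1105/336
  seg 3: a=-4 b=283/168 c=893/112 d=-893/336
S(13/2) = -2921/896

Δ: Δ0=1, Δ1=-2/3, Δ2=-3, Δ3=7
row 1: diag=12, rhs=-10; c'=1/4, d'=-5/6
row 2: denom=8−3·1/4=29/4; d'=(-14−3·-5/6)/(29/4)=-46/29
row 3: denom=4−1·4/29=112/29; d'=(60−1·-46/29)/(112/29)=893/56
back: M3=893/56
back: M2=-46/29−4/29·893/56=-53/14
back: M1=-5/6−1/4·-53/14=19/168
M: M0=0, M1=19/168, M2=-53/14, M3=893/56, M4=0
seg 0: a=-2, c=M0/2=0, d=(M1−M0)/(6·3)=19/3024, b=Δ0−h0·(2M0+M1)/6=317/336
seg 1: a=1, c=M1/2=19/336, d=(M2−M1)/(6·3)=-655/3024, b=Δ1−h1·(2M1+M2)/6=187/168
seg 2: a=-1, c=M2/2=-53/28, d=(M3−M2)/(6·1)=1105/336, b=Δ2−h2·(2M2+M3)/6=-211/48
seg 3: a=-4, c=M3/2=893/112, d=(M4−M3)/(6·1)=-893/336, b=Δ3−h3·(2M3+M4)/6=283/168
t_q=13/2 → seg 2, τ=1/2; S=-1+-211/48·τ+-53/28·τ²+1105/336·τ³=-2921/896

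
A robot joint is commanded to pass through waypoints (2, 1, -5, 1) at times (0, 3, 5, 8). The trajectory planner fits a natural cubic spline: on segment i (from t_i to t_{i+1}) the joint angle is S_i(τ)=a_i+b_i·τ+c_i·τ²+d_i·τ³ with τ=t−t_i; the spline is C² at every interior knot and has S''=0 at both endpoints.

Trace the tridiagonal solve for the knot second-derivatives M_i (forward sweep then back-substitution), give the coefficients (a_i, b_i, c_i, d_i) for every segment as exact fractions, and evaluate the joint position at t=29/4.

  seg 0: a=2 b=13/16 c=0 d=-55/432
  seg 1: a=1 b=-21/8 c=-55/48 d=23/48
  seg 2: a=-5 b=-35/24 c=83/48 d=-83/432
S(29/4) = -1757/1024

Δ: Δ0=-1/3, Δ1=-3, Δ2=2
row 1: diag=10, rhs=-16; c'=1/5, d'=-8/5
row 2: denom=10−2·1/5=48/5; d'=(30−2·-8/5)/(48/5)=83/24
back: M2=83/24
back: M1=-8/5−1/5·83/24=-55/24
M: M0=0, M1=-55/24, M2=83/24, M3=0
seg 0: a=2, c=M0/2=0, d=(M1−M0)/(6·3)=-55/432, b=Δ0−h0·(2M0+M1)/6=13/16
seg 1: a=1, c=M1/2=-55/48, d=(M2−M1)/(6·2)=23/48, b=Δ1−h1·(2M1+M2)/6=-21/8
seg 2: a=-5, c=M2/2=83/48, d=(M3−M2)/(6·3)=-83/432, b=Δ2−h2·(2M2+M3)/6=-35/24
t_q=29/4 → seg 2, τ=9/4; S=-5+-35/24·τ+83/48·τ²+-83/432·τ³=-1757/1024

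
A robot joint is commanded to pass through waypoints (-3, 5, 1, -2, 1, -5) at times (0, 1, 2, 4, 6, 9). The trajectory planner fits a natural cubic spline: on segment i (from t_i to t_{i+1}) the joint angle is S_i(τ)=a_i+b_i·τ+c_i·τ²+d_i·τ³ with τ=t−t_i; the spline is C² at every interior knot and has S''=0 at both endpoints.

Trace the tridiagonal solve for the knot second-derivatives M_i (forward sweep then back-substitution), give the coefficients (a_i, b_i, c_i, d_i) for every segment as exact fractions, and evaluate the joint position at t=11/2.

  seg 0: a=-3 b=4453/397 c=0 d=-1277/397
  seg 1: a=5 b=622/397 c=-3831/397 d=1621/397
  seg 2: a=1 b=-2177/397 c=1032/397 d=-965/3176
  seg 3: a=-2 b=1007/794 c=1233/1588 d=-1049/3176
  seg 4: a=1 b=163/397 c=-957/794 d=319/2382
S(11/2) = 13585/25408

Δ: Δ0=8, Δ1=-4, Δ2=-3/2, Δ3=3/2, Δ4=-2
row 1: diag=4, rhs=-72; c'=1/4, d'=-18
row 2: denom=6−1·1/4=23/4; d'=(15−1·-18)/(23/4)=132/23
row 3: denom=8−2·8/23=168/23; d'=(18−2·132/23)/(168/23)=25/28
row 4: denom=10−2·23/84=397/42; d'=(-21−2·25/28)/(397/42)=-957/397
back: M4=-957/397
back: M3=25/28−23/84·-957/397=1233/794
back: M2=132/23−8/23·1233/794=2064/397
back: M1=-18−1/4·2064/397=-7662/397
M: M0=0, M1=-7662/397, M2=2064/397, M3=1233/794, M4=-957/397, M5=0
seg 0: a=-3, c=M0/2=0, d=(M1−M0)/(6·1)=-1277/397, b=Δ0−h0·(2M0+M1)/6=4453/397
seg 1: a=5, c=M1/2=-3831/397, d=(M2−M1)/(6·1)=1621/397, b=Δ1−h1·(2M1+M2)/6=622/397
seg 2: a=1, c=M2/2=1032/397, d=(M3−M2)/(6·2)=-965/3176, b=Δ2−h2·(2M2+M3)/6=-2177/397
seg 3: a=-2, c=M3/2=1233/1588, d=(M4−M3)/(6·2)=-1049/3176, b=Δ3−h3·(2M3+M4)/6=1007/794
seg 4: a=1, c=M4/2=-957/794, d=(M5−M4)/(6·3)=319/2382, b=Δ4−h4·(2M4+M5)/6=163/397
t_q=11/2 → seg 3, τ=3/2; S=-2+1007/794·τ+1233/1588·τ²+-1049/3176·τ³=13585/25408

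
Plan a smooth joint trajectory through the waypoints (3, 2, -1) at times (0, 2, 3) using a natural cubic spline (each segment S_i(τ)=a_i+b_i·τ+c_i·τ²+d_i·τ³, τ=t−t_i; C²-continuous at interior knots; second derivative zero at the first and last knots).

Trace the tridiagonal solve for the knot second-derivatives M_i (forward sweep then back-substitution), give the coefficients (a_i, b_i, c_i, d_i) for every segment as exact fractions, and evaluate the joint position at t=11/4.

  seg 0: a=3 b=1/3 c=0 d=-5/24
  seg 1: a=2 b=-13/6 c=-5/4 d=5/12
S(11/4) = -39/256

Δ: Δ0=-1/2, Δ1=-3
row 1: diag=6, rhs=-15; c'=1/6, d'=-5/2
back: M1=-5/2
M: M0=0, M1=-5/2, M2=0
seg 0: a=3, c=M0/2=0, d=(M1−M0)/(6·2)=-5/24, b=Δ0−h0·(2M0+M1)/6=1/3
seg 1: a=2, c=M1/2=-5/4, d=(M2−M1)/(6·1)=5/12, b=Δ1−h1·(2M1+M2)/6=-13/6
t_q=11/4 → seg 1, τ=3/4; S=2+-13/6·τ+-5/4·τ²+5/12·τ³=-39/256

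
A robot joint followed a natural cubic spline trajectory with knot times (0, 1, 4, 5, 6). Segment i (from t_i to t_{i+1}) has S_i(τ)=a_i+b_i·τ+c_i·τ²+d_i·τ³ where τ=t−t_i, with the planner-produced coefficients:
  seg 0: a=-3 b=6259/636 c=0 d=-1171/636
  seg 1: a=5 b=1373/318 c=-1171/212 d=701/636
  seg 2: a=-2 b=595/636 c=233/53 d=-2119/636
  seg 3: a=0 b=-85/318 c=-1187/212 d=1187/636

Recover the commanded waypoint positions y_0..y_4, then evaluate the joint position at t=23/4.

y_0=-3 y_1=5 y_2=-2 y_3=0 y_4=-4
S(23/4) = -34769/13568

y_0 = S_0(0) = a_0 = -3
y_1 = S_1(0) = a_1 = 5
y_2 = S_2(0) = a_2 = -2
y_3 = S_3(0) = a_3 = 0
y_4 = S_3(1) = -4
t_q=23/4 is in segment 3 (τ=3/4); S_3(τ)=-34769/13568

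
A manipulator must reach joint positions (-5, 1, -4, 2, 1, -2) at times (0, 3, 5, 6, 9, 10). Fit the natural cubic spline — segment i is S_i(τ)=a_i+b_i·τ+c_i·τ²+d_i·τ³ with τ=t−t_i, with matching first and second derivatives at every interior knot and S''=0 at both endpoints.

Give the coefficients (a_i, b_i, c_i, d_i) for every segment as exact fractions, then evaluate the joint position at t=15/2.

  seg 0: a=-5 b=1676/375 c=0 d=-926/3375
  seg 1: a=1 b=-1102/375 c=-926/375 d=4033/3000
  seg 2: a=-4 b=829/250 c=1679/300 d=-4369/1500
  seg 3: a=2 b=8657/1500 c=-1178/375 d=4979/13500
  seg 4: a=1 b=-2339/750 c=89/500 d=-89/1500
S(15/2) = 3867/800

Δ: Δ0=2, Δ1=-5/2, Δ2=6, Δ3=-1/3, Δ4=-3
row 1: diag=10, rhs=-27; c'=1/5, d'=-27/10
row 2: denom=6−2·1/5=28/5; d'=(51−2·-27/10)/(28/5)=141/14
row 3: denom=8−1·5/28=219/28; d'=(-38−1·141/14)/(219/28)=-1346/219
row 4: denom=8−3·28/73=500/73; d'=(-16−3·-1346/219)/(500/73)=89/250
back: M4=89/250
back: M3=-1346/219−28/73·89/250=-2356/375
back: M2=141/14−5/28·-2356/375=1679/150
back: M1=-27/10−1/5·1679/150=-1852/375
M: M0=0, M1=-1852/375, M2=1679/150, M3=-2356/375, M4=89/250, M5=0
seg 0: a=-5, c=M0/2=0, d=(M1−M0)/(6·3)=-926/3375, b=Δ0−h0·(2M0+M1)/6=1676/375
seg 1: a=1, c=M1/2=-926/375, d=(M2−M1)/(6·2)=4033/3000, b=Δ1−h1·(2M1+M2)/6=-1102/375
seg 2: a=-4, c=M2/2=1679/300, d=(M3−M2)/(6·1)=-4369/1500, b=Δ2−h2·(2M2+M3)/6=829/250
seg 3: a=2, c=M3/2=-1178/375, d=(M4−M3)/(6·3)=4979/13500, b=Δ3−h3·(2M3+M4)/6=8657/1500
seg 4: a=1, c=M4/2=89/500, d=(M5−M4)/(6·1)=-89/1500, b=Δ4−h4·(2M4+M5)/6=-2339/750
t_q=15/2 → seg 3, τ=3/2; S=2+8657/1500·τ+-1178/375·τ²+4979/13500·τ³=3867/800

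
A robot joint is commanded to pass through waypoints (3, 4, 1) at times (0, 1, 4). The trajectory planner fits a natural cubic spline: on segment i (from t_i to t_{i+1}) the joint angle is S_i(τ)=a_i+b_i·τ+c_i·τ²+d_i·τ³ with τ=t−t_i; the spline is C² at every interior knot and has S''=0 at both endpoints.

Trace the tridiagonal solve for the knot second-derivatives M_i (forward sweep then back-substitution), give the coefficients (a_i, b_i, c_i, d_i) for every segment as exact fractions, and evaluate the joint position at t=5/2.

  seg 0: a=3 b=5/4 c=0 d=-1/4
  seg 1: a=4 b=1/2 c=-3/4 d=1/12
S(5/2) = 107/32

Δ: Δ0=1, Δ1=-1
row 1: diag=8, rhs=-12; c'=3/8, d'=-3/2
back: M1=-3/2
M: M0=0, M1=-3/2, M2=0
seg 0: a=3, c=M0/2=0, d=(M1−M0)/(6·1)=-1/4, b=Δ0−h0·(2M0+M1)/6=5/4
seg 1: a=4, c=M1/2=-3/4, d=(M2−M1)/(6·3)=1/12, b=Δ1−h1·(2M1+M2)/6=1/2
t_q=5/2 → seg 1, τ=3/2; S=4+1/2·τ+-3/4·τ²+1/12·τ³=107/32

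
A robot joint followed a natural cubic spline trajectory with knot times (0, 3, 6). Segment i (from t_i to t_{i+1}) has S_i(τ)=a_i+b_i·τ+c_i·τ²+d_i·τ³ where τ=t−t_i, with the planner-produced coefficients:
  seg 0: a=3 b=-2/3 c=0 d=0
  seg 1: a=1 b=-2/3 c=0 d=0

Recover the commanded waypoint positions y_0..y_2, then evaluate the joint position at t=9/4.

y_0 = S_0(0) = a_0 = 3
y_1 = S_1(0) = a_1 = 1
y_2 = S_1(3) = -1
t_q=9/4 is in segment 0 (τ=9/4); S_0(τ)=3/2

y_0=3 y_1=1 y_2=-1
S(9/4) = 3/2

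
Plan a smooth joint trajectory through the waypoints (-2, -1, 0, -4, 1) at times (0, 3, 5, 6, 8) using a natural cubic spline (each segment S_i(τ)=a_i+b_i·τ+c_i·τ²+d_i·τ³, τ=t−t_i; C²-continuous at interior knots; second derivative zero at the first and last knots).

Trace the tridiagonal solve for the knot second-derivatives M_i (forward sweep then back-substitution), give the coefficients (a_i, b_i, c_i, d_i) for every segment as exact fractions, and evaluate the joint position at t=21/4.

  seg 0: a=-2 b=-659/1956 c=0 d=437/5868
  seg 1: a=-1 b=1637/978 c=437/652 d=-2459/3912
  seg 2: a=0 b=-1559/489 c=-1011/326 d=2239/978
  seg 3: a=-4 b=-2467/978 c=614/163 d=-307/489
S(21/4) = -19927/20864

Δ: Δ0=1/3, Δ1=1/2, Δ2=-4, Δ3=5/2
row 1: diag=10, rhs=1; c'=1/5, d'=1/10
row 2: denom=6−2·1/5=28/5; d'=(-27−2·1/10)/(28/5)=-34/7
row 3: denom=6−1·5/28=163/28; d'=(39−1·-34/7)/(163/28)=1228/163
back: M3=1228/163
back: M2=-34/7−5/28·1228/163=-1011/163
back: M1=1/10−1/5·-1011/163=437/326
M: M0=0, M1=437/326, M2=-1011/163, M3=1228/163, M4=0
seg 0: a=-2, c=M0/2=0, d=(M1−M0)/(6·3)=437/5868, b=Δ0−h0·(2M0+M1)/6=-659/1956
seg 1: a=-1, c=M1/2=437/652, d=(M2−M1)/(6·2)=-2459/3912, b=Δ1−h1·(2M1+M2)/6=1637/978
seg 2: a=0, c=M2/2=-1011/326, d=(M3−M2)/(6·1)=2239/978, b=Δ2−h2·(2M2+M3)/6=-1559/489
seg 3: a=-4, c=M3/2=614/163, d=(M4−M3)/(6·2)=-307/489, b=Δ3−h3·(2M3+M4)/6=-2467/978
t_q=21/4 → seg 2, τ=1/4; S=0+-1559/489·τ+-1011/326·τ²+2239/978·τ³=-19927/20864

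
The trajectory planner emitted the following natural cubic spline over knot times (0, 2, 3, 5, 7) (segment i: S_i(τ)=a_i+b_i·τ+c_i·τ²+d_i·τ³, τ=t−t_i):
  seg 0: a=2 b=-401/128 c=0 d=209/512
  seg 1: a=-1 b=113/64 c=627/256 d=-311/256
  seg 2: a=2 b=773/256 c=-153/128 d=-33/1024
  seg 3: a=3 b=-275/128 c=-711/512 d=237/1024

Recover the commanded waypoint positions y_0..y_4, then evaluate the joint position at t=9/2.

y_0=2 y_1=-1 y_2=2 y_3=3 y_4=-5
S(9/2) = 30565/8192

y_0 = S_0(0) = a_0 = 2
y_1 = S_1(0) = a_1 = -1
y_2 = S_2(0) = a_2 = 2
y_3 = S_3(0) = a_3 = 3
y_4 = S_3(2) = -5
t_q=9/2 is in segment 2 (τ=3/2); S_2(τ)=30565/8192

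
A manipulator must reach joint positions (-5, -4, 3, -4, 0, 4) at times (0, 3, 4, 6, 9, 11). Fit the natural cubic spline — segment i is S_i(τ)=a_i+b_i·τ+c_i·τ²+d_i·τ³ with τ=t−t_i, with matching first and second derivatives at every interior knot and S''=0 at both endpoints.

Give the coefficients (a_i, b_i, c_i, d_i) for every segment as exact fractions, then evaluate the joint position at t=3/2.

Δ: Δ0=1/3, Δ1=7, Δ2=-7/2, Δ3=4/3, Δ4=2
row 1: diag=8, rhs=40; c'=1/8, d'=5
row 2: denom=6−1·1/8=47/8; d'=(-63−1·5)/(47/8)=-544/47
row 3: denom=10−2·16/47=438/47; d'=(29−2·-544/47)/(438/47)=817/146
row 4: denom=10−3·47/146=1319/146; d'=(4−3·817/146)/(1319/146)=-1867/1319
back: M4=-1867/1319
back: M3=817/146−47/146·-1867/1319=7982/1319
back: M2=-544/47−16/47·7982/1319=-17984/1319
back: M1=5−1/8·-17984/1319=8843/1319
M: M0=0, M1=8843/1319, M2=-17984/1319, M3=7982/1319, M4=-1867/1319, M5=0
seg 0: a=-5, c=M0/2=0, d=(M1−M0)/(6·3)=8843/23742, b=Δ0−h0·(2M0+M1)/6=-23891/7914
seg 1: a=-4, c=M1/2=8843/2638, d=(M2−M1)/(6·1)=-26827/7914, b=Δ1−h1·(2M1+M2)/6=27848/3957
seg 2: a=3, c=M2/2=-8992/1319, d=(M3−M2)/(6·2)=12983/7914, b=Δ2−h2·(2M2+M3)/6=28273/7914
seg 3: a=-4, c=M3/2=3991/1319, d=(M4−M3)/(6·3)=-3283/7914, b=Δ3−h3·(2M3+M4)/6=-31739/7914
seg 4: a=0, c=M4/2=-1867/2638, d=(M5−M4)/(6·2)=1867/15828, b=Δ4−h4·(2M4+M5)/6=11648/3957
t_q=3/2 → seg 0, τ=3/2; S=-5+-23891/7914·τ+0·τ²+8843/23742·τ³=-174555/21104

  seg 0: a=-5 b=-23891/7914 c=0 d=8843/23742
  seg 1: a=-4 b=27848/3957 c=8843/2638 d=-26827/7914
  seg 2: a=3 b=28273/7914 c=-8992/1319 d=12983/7914
  seg 3: a=-4 b=-31739/7914 c=3991/1319 d=-3283/7914
  seg 4: a=0 b=11648/3957 c=-1867/2638 d=1867/15828
S(3/2) = -174555/21104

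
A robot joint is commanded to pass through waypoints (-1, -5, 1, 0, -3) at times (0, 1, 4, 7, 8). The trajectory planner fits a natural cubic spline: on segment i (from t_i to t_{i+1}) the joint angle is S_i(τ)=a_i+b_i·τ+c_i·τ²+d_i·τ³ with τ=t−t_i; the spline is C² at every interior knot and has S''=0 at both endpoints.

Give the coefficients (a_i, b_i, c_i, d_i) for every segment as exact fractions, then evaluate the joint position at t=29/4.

Δ: Δ0=-4, Δ1=2, Δ2=-1/3, Δ3=-3
row 1: diag=8, rhs=36; c'=3/8, d'=9/2
row 2: denom=12−3·3/8=87/8; d'=(-14−3·9/2)/(87/8)=-220/87
row 3: denom=8−3·8/29=208/29; d'=(-16−3·-220/87)/(208/29)=-61/52
back: M3=-61/52
back: M2=-220/87−8/29·-61/52=-86/39
back: M1=9/2−3/8·-86/39=277/52
M: M0=0, M1=277/52, M2=-86/39, M3=-61/52, M4=0
seg 0: a=-1, c=M0/2=0, d=(M1−M0)/(6·1)=277/312, b=Δ0−h0·(2M0+M1)/6=-1525/312
seg 1: a=-5, c=M1/2=277/104, d=(M2−M1)/(6·3)=-1175/2808, b=Δ1−h1·(2M1+M2)/6=-347/156
seg 2: a=1, c=M2/2=-43/39, d=(M3−M2)/(6·3)=161/2808, b=Δ2−h2·(2M2+M3)/6=59/24
seg 3: a=0, c=M3/2=-61/104, d=(M4−M3)/(6·1)=61/312, b=Δ3−h3·(2M3+M4)/6=-407/156
t_q=29/4 → seg 3, τ=1/4; S=0+-407/156·τ+-61/104·τ²+61/312·τ³=-4565/6656

  seg 0: a=-1 b=-1525/312 c=0 d=277/312
  seg 1: a=-5 b=-347/156 c=277/104 d=-1175/2808
  seg 2: a=1 b=59/24 c=-43/39 d=161/2808
  seg 3: a=0 b=-407/156 c=-61/104 d=61/312
S(29/4) = -4565/6656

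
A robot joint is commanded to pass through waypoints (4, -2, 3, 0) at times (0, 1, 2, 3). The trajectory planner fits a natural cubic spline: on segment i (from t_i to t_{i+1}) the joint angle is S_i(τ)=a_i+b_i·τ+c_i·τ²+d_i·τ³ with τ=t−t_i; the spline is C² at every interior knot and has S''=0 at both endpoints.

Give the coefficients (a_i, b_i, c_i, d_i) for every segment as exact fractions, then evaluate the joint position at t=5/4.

  seg 0: a=4 b=-142/15 c=0 d=52/15
  seg 1: a=-2 b=14/15 c=52/5 d=-19/3
  seg 2: a=3 b=41/15 c=-43/5 d=43/15
S(5/4) = -389/320

Δ: Δ0=-6, Δ1=5, Δ2=-3
row 1: diag=4, rhs=66; c'=1/4, d'=33/2
row 2: denom=4−1·1/4=15/4; d'=(-48−1·33/2)/(15/4)=-86/5
back: M2=-86/5
back: M1=33/2−1/4·-86/5=104/5
M: M0=0, M1=104/5, M2=-86/5, M3=0
seg 0: a=4, c=M0/2=0, d=(M1−M0)/(6·1)=52/15, b=Δ0−h0·(2M0+M1)/6=-142/15
seg 1: a=-2, c=M1/2=52/5, d=(M2−M1)/(6·1)=-19/3, b=Δ1−h1·(2M1+M2)/6=14/15
seg 2: a=3, c=M2/2=-43/5, d=(M3−M2)/(6·1)=43/15, b=Δ2−h2·(2M2+M3)/6=41/15
t_q=5/4 → seg 1, τ=1/4; S=-2+14/15·τ+52/5·τ²+-19/3·τ³=-389/320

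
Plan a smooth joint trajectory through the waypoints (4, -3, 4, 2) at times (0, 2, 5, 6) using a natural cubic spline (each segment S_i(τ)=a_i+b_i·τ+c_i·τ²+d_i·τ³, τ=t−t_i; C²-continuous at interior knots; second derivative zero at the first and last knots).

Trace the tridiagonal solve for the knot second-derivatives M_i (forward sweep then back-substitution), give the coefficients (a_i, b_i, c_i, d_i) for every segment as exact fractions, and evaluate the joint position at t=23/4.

Δ: Δ0=-7/2, Δ1=7/3, Δ2=-2
row 1: diag=10, rhs=35; c'=3/10, d'=7/2
row 2: denom=8−3·3/10=71/10; d'=(-26−3·7/2)/(71/10)=-365/71
back: M2=-365/71
back: M1=7/2−3/10·-365/71=358/71
M: M0=0, M1=358/71, M2=-365/71, M3=0
seg 0: a=4, c=M0/2=0, d=(M1−M0)/(6·2)=179/426, b=Δ0−h0·(2M0+M1)/6=-2207/426
seg 1: a=-3, c=M1/2=179/71, d=(M2−M1)/(6·3)=-241/426, b=Δ1−h1·(2M1+M2)/6=-59/426
seg 2: a=4, c=M2/2=-365/142, d=(M3−M2)/(6·1)=365/426, b=Δ2−h2·(2M2+M3)/6=-61/213
t_q=23/4 → seg 2, τ=3/4; S=4+-61/213·τ+-365/142·τ²+365/426·τ³=24545/9088

  seg 0: a=4 b=-2207/426 c=0 d=179/426
  seg 1: a=-3 b=-59/426 c=179/71 d=-241/426
  seg 2: a=4 b=-61/213 c=-365/142 d=365/426
S(23/4) = 24545/9088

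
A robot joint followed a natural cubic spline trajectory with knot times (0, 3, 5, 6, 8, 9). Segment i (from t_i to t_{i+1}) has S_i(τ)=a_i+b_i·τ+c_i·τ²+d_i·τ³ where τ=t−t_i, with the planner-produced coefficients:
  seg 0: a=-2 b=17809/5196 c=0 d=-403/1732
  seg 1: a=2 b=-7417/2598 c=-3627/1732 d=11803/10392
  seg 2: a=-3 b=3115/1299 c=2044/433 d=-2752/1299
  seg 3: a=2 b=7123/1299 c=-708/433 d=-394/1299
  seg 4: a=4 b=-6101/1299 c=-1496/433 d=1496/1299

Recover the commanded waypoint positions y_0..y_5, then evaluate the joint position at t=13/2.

y_0 = S_0(0) = a_0 = -2
y_1 = S_1(0) = a_1 = 2
y_2 = S_2(0) = a_2 = -3
y_3 = S_3(0) = a_3 = 2
y_4 = S_4(0) = a_4 = 4
y_5 = S_4(1) = -3
t_q=13/2 is in segment 3 (τ=1/2); S_3(τ)=7439/1732

y_0=-2 y_1=2 y_2=-3 y_3=2 y_4=4 y_5=-3
S(13/2) = 7439/1732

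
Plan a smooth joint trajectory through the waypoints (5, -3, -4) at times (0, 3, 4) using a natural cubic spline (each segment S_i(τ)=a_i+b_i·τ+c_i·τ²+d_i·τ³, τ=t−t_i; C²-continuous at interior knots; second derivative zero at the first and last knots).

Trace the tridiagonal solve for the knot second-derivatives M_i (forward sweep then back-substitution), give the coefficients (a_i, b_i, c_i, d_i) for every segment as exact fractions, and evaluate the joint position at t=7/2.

  seg 0: a=5 b=-79/24 c=0 d=5/72
  seg 1: a=-3 b=-17/12 c=5/8 d=-5/24
S(7/2) = -229/64

Δ: Δ0=-8/3, Δ1=-1
row 1: diag=8, rhs=10; c'=1/8, d'=5/4
back: M1=5/4
M: M0=0, M1=5/4, M2=0
seg 0: a=5, c=M0/2=0, d=(M1−M0)/(6·3)=5/72, b=Δ0−h0·(2M0+M1)/6=-79/24
seg 1: a=-3, c=M1/2=5/8, d=(M2−M1)/(6·1)=-5/24, b=Δ1−h1·(2M1+M2)/6=-17/12
t_q=7/2 → seg 1, τ=1/2; S=-3+-17/12·τ+5/8·τ²+-5/24·τ³=-229/64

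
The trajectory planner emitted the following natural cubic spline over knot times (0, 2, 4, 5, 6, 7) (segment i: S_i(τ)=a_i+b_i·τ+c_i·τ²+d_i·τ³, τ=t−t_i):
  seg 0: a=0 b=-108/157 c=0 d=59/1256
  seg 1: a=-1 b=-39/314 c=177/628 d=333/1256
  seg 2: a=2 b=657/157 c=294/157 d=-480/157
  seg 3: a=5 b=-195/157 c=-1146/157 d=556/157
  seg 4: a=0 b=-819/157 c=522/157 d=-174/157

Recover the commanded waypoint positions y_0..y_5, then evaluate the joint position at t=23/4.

y_0=0 y_1=-1 y_2=2 y_3=5 y_4=0 y_5=-3
S(23/4) = 3659/2512

y_0 = S_0(0) = a_0 = 0
y_1 = S_1(0) = a_1 = -1
y_2 = S_2(0) = a_2 = 2
y_3 = S_3(0) = a_3 = 5
y_4 = S_4(0) = a_4 = 0
y_5 = S_4(1) = -3
t_q=23/4 is in segment 3 (τ=3/4); S_3(τ)=3659/2512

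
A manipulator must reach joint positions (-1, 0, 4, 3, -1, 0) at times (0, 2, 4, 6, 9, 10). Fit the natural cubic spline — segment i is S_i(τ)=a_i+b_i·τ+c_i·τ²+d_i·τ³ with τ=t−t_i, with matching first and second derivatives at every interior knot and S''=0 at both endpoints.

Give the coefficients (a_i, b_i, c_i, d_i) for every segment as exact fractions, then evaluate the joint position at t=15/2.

Δ: Δ0=1/2, Δ1=2, Δ2=-1/2, Δ3=-4/3, Δ4=1
row 1: diag=8, rhs=9; c'=1/4, d'=9/8
row 2: denom=8−2·1/4=15/2; d'=(-15−2·9/8)/(15/2)=-23/10
row 3: denom=10−2·4/15=142/15; d'=(-5−2·-23/10)/(142/15)=-3/71
row 4: denom=8−3·45/142=1001/142; d'=(14−3·-3/71)/(1001/142)=2006/1001
back: M4=2006/1001
back: M3=-3/71−45/142·2006/1001=-678/1001
back: M2=-23/10−4/15·-678/1001=-4243/2002
back: M1=9/8−1/4·-4243/2002=3313/2002
M: M0=0, M1=3313/2002, M2=-4243/2002, M3=-678/1001, M4=2006/1001, M5=0
seg 0: a=-1, c=M0/2=0, d=(M1−M0)/(6·2)=3313/24024, b=Δ0−h0·(2M0+M1)/6=-155/3003
seg 1: a=0, c=M1/2=3313/4004, d=(M2−M1)/(6·2)=-1889/6006, b=Δ1−h1·(2M1+M2)/6=9629/6006
seg 2: a=4, c=M2/2=-4243/4004, d=(M3−M2)/(6·2)=2887/24024, b=Δ2−h2·(2M2+M3)/6=977/858
seg 3: a=3, c=M3/2=-339/1001, d=(M4−M3)/(6·3)=122/819, b=Δ3−h3·(2M3+M4)/6=-383/231
seg 4: a=-1, c=M4/2=1003/1001, d=(M5−M4)/(6·1)=-1003/3003, b=Δ4−h4·(2M4+M5)/6=997/3003
t_q=15/2 → seg 3, τ=3/2; S=3+-383/231·τ+-339/1001·τ²+122/819·τ³=254/1001

  seg 0: a=-1 b=-155/3003 c=0 d=3313/24024
  seg 1: a=0 b=9629/6006 c=3313/4004 d=-1889/6006
  seg 2: a=4 b=977/858 c=-4243/4004 d=2887/24024
  seg 3: a=3 b=-383/231 c=-339/1001 d=122/819
  seg 4: a=-1 b=997/3003 c=1003/1001 d=-1003/3003
S(15/2) = 254/1001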